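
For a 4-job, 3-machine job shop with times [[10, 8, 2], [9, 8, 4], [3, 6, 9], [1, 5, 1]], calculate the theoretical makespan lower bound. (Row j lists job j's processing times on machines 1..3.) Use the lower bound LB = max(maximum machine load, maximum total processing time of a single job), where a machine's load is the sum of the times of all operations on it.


Machine loads:
  Machine 1: 10 + 9 + 3 + 1 = 23
  Machine 2: 8 + 8 + 6 + 5 = 27
  Machine 3: 2 + 4 + 9 + 1 = 16
Max machine load = 27
Job totals:
  Job 1: 20
  Job 2: 21
  Job 3: 18
  Job 4: 7
Max job total = 21
Lower bound = max(27, 21) = 27

27


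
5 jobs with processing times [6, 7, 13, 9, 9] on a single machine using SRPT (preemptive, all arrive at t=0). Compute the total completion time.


Since all jobs arrive at t=0, SRPT equals SPT ordering.
SPT order: [6, 7, 9, 9, 13]
Completion times:
  Job 1: p=6, C=6
  Job 2: p=7, C=13
  Job 3: p=9, C=22
  Job 4: p=9, C=31
  Job 5: p=13, C=44
Total completion time = 6 + 13 + 22 + 31 + 44 = 116

116


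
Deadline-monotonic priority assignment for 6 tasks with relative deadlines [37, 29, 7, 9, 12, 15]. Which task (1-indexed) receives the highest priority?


Sort tasks by relative deadline (ascending):
  Task 3: deadline = 7
  Task 4: deadline = 9
  Task 5: deadline = 12
  Task 6: deadline = 15
  Task 2: deadline = 29
  Task 1: deadline = 37
Priority order (highest first): [3, 4, 5, 6, 2, 1]
Highest priority task = 3

3


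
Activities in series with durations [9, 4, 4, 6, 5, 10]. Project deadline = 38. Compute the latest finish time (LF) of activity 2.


LF(activity 2) = deadline - sum of successor durations
Successors: activities 3 through 6 with durations [4, 6, 5, 10]
Sum of successor durations = 25
LF = 38 - 25 = 13

13


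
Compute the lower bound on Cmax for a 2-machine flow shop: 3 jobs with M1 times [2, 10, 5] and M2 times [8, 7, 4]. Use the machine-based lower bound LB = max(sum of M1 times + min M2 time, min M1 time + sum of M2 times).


LB1 = sum(M1 times) + min(M2 times) = 17 + 4 = 21
LB2 = min(M1 times) + sum(M2 times) = 2 + 19 = 21
Lower bound = max(LB1, LB2) = max(21, 21) = 21

21


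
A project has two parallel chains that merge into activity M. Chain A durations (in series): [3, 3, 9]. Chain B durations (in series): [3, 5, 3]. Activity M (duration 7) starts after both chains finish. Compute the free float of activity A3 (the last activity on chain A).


ES(A3) = sum of predecessors on chain A = 6
EF(A3) = ES + duration = 6 + 9 = 15
Successor of A3 is M. ES(M) = max(sum(A), sum(B)) = max(15, 11) = 15
Free float = ES(successor) - EF(current) = 15 - 15 = 0

0


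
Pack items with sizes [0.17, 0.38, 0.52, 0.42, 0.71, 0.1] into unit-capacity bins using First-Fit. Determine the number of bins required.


Place items sequentially using First-Fit:
  Item 0.17 -> new Bin 1
  Item 0.38 -> Bin 1 (now 0.55)
  Item 0.52 -> new Bin 2
  Item 0.42 -> Bin 1 (now 0.97)
  Item 0.71 -> new Bin 3
  Item 0.1 -> Bin 2 (now 0.62)
Total bins used = 3

3


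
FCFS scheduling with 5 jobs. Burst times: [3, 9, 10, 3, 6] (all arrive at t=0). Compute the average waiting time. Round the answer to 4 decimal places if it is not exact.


FCFS order (as given): [3, 9, 10, 3, 6]
Waiting times:
  Job 1: wait = 0
  Job 2: wait = 3
  Job 3: wait = 12
  Job 4: wait = 22
  Job 5: wait = 25
Sum of waiting times = 62
Average waiting time = 62/5 = 12.4

12.4


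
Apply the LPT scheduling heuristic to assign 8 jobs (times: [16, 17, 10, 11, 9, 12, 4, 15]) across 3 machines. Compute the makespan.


Sort jobs in decreasing order (LPT): [17, 16, 15, 12, 11, 10, 9, 4]
Assign each job to the least loaded machine:
  Machine 1: jobs [17, 10, 9], load = 36
  Machine 2: jobs [16, 11, 4], load = 31
  Machine 3: jobs [15, 12], load = 27
Makespan = max load = 36

36


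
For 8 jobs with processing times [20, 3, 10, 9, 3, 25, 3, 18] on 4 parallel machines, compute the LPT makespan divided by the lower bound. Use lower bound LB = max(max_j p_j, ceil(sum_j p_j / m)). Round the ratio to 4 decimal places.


LPT order: [25, 20, 18, 10, 9, 3, 3, 3]
Machine loads after assignment: [25, 23, 21, 22]
LPT makespan = 25
Lower bound = max(max_job, ceil(total/4)) = max(25, 23) = 25
Ratio = 25 / 25 = 1.0

1.0


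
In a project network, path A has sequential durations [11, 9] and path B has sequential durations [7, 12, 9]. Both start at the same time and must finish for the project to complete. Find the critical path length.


Path A total = 11 + 9 = 20
Path B total = 7 + 12 + 9 = 28
Critical path = longest path = max(20, 28) = 28

28


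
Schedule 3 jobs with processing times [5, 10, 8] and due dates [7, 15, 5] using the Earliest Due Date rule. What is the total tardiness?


Sort by due date (EDD order): [(8, 5), (5, 7), (10, 15)]
Compute completion times and tardiness:
  Job 1: p=8, d=5, C=8, tardiness=max(0,8-5)=3
  Job 2: p=5, d=7, C=13, tardiness=max(0,13-7)=6
  Job 3: p=10, d=15, C=23, tardiness=max(0,23-15)=8
Total tardiness = 17

17


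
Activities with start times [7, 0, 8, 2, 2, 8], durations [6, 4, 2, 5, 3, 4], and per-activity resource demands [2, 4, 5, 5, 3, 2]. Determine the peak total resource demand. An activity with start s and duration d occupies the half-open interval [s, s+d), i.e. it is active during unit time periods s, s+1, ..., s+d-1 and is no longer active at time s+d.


Each activity i is active on [start_i, start_i + duration_i).
Compute total resource usage per time slot:
  t=0: active resources = [4], total = 4
  t=1: active resources = [4], total = 4
  t=2: active resources = [4, 5, 3], total = 12
  t=3: active resources = [4, 5, 3], total = 12
  t=4: active resources = [5, 3], total = 8
  t=5: active resources = [5], total = 5
  t=6: active resources = [5], total = 5
  t=7: active resources = [2], total = 2
  t=8: active resources = [2, 5, 2], total = 9
  t=9: active resources = [2, 5, 2], total = 9
  t=10: active resources = [2, 2], total = 4
  t=11: active resources = [2, 2], total = 4
  t=12: active resources = [2], total = 2
Peak resource demand = 12

12


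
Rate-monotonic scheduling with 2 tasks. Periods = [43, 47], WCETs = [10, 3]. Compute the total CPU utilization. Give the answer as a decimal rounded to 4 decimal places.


Compute individual utilizations (exact fractions):
  Task 1: C/T = 10/43 (approx. 0.2326)
  Task 2: C/T = 3/47 (approx. 0.0638)
Total utilization U = 10/43 + 3/47 = 599/2021
Rounded to 4 decimal places: U = 0.2964
RM (Liu & Layland) bound for 2 tasks = 0.828427; compare with U = 599/2021 (approx. 0.296388)
U <= bound, so schedulable by RM sufficient condition.

0.2964


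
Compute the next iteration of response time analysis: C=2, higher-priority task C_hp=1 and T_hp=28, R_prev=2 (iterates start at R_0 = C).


R_next = C + ceil(R_prev / T_hp) * C_hp
ceil(2 / 28) = ceil(0.0714) = 1
Interference = 1 * 1 = 1
R_next = 2 + 1 = 3

3


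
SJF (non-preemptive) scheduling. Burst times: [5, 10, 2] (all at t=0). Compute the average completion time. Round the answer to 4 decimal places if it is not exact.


SJF order (ascending): [2, 5, 10]
Completion times:
  Job 1: burst=2, C=2
  Job 2: burst=5, C=7
  Job 3: burst=10, C=17
Average completion = 26/3 = 8.6667

8.6667


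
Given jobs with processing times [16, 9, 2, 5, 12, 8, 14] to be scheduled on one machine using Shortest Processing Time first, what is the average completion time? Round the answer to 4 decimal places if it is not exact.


Sort jobs by processing time (SPT order): [2, 5, 8, 9, 12, 14, 16]
Compute completion times sequentially:
  Job 1: processing = 2, completes at 2
  Job 2: processing = 5, completes at 7
  Job 3: processing = 8, completes at 15
  Job 4: processing = 9, completes at 24
  Job 5: processing = 12, completes at 36
  Job 6: processing = 14, completes at 50
  Job 7: processing = 16, completes at 66
Sum of completion times = 200
Average completion time = 200/7 = 28.5714

28.5714


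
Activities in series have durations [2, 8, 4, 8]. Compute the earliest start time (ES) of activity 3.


Activity 3 starts after activities 1 through 2 complete.
Predecessor durations: [2, 8]
ES = 2 + 8 = 10

10


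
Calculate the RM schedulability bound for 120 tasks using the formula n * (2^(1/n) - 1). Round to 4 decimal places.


Compute 2^(1/120) = 1.0057929411
Subtract 1: 1.0057929411 - 1 = 0.0057929411
Multiply by n: 120 * 0.0057929411 = 0.6951529320
Round to 4 dp: 0.6952

0.6952


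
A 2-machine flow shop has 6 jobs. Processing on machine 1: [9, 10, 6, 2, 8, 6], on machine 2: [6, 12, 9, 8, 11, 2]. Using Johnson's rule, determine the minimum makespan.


Apply Johnson's rule:
  Group 1 (a <= b): [(4, 2, 8), (3, 6, 9), (5, 8, 11), (2, 10, 12)]
  Group 2 (a > b): [(1, 9, 6), (6, 6, 2)]
Optimal job order: [4, 3, 5, 2, 1, 6]
Schedule:
  Job 4: M1 done at 2, M2 done at 10
  Job 3: M1 done at 8, M2 done at 19
  Job 5: M1 done at 16, M2 done at 30
  Job 2: M1 done at 26, M2 done at 42
  Job 1: M1 done at 35, M2 done at 48
  Job 6: M1 done at 41, M2 done at 50
Makespan = 50

50


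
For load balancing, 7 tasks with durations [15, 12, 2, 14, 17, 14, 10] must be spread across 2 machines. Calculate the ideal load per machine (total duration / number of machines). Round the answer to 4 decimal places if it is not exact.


Total processing time = 15 + 12 + 2 + 14 + 17 + 14 + 10 = 84
Number of machines = 2
Ideal balanced load = 84 / 2 = 42.0

42.0


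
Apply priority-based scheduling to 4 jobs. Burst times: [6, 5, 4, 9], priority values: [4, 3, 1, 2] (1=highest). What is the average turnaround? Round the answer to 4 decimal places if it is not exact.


Sort by priority (ascending = highest first):
Order: [(1, 4), (2, 9), (3, 5), (4, 6)]
Completion times:
  Priority 1, burst=4, C=4
  Priority 2, burst=9, C=13
  Priority 3, burst=5, C=18
  Priority 4, burst=6, C=24
Average turnaround = 59/4 = 14.75

14.75


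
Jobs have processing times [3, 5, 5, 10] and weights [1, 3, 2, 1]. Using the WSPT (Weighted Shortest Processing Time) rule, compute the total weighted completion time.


Compute p/w ratios and sort ascending (WSPT): [(5, 3), (5, 2), (3, 1), (10, 1)]
Compute weighted completion times:
  Job (p=5,w=3): C=5, w*C=3*5=15
  Job (p=5,w=2): C=10, w*C=2*10=20
  Job (p=3,w=1): C=13, w*C=1*13=13
  Job (p=10,w=1): C=23, w*C=1*23=23
Total weighted completion time = 71

71


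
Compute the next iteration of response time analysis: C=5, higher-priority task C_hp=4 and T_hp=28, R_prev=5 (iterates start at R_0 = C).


R_next = C + ceil(R_prev / T_hp) * C_hp
ceil(5 / 28) = ceil(0.1786) = 1
Interference = 1 * 4 = 4
R_next = 5 + 4 = 9

9


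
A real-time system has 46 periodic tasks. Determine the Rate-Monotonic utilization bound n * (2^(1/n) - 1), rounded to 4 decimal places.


Compute 2^(1/46) = 1.0151825180
Subtract 1: 1.0151825180 - 1 = 0.0151825180
Multiply by n: 46 * 0.0151825180 = 0.6983958280
Round to 4 dp: 0.6984

0.6984


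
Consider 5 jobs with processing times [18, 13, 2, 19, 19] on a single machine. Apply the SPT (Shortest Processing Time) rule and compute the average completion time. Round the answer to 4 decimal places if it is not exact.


Sort jobs by processing time (SPT order): [2, 13, 18, 19, 19]
Compute completion times sequentially:
  Job 1: processing = 2, completes at 2
  Job 2: processing = 13, completes at 15
  Job 3: processing = 18, completes at 33
  Job 4: processing = 19, completes at 52
  Job 5: processing = 19, completes at 71
Sum of completion times = 173
Average completion time = 173/5 = 34.6

34.6


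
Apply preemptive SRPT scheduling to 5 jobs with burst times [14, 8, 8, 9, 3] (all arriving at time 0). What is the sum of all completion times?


Since all jobs arrive at t=0, SRPT equals SPT ordering.
SPT order: [3, 8, 8, 9, 14]
Completion times:
  Job 1: p=3, C=3
  Job 2: p=8, C=11
  Job 3: p=8, C=19
  Job 4: p=9, C=28
  Job 5: p=14, C=42
Total completion time = 3 + 11 + 19 + 28 + 42 = 103

103


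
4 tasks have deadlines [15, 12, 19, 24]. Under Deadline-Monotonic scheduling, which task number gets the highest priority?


Sort tasks by relative deadline (ascending):
  Task 2: deadline = 12
  Task 1: deadline = 15
  Task 3: deadline = 19
  Task 4: deadline = 24
Priority order (highest first): [2, 1, 3, 4]
Highest priority task = 2

2


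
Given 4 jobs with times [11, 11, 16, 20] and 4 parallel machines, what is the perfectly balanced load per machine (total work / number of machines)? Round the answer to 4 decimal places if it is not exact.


Total processing time = 11 + 11 + 16 + 20 = 58
Number of machines = 4
Ideal balanced load = 58 / 4 = 14.5

14.5


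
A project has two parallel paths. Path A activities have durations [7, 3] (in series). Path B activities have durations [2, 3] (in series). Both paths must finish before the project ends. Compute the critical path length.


Path A total = 7 + 3 = 10
Path B total = 2 + 3 = 5
Critical path = longest path = max(10, 5) = 10

10


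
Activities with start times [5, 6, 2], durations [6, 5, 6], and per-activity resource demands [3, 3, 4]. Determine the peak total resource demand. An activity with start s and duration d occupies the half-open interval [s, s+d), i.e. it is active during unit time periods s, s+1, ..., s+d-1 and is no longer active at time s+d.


Each activity i is active on [start_i, start_i + duration_i).
Compute total resource usage per time slot:
  t=0: active resources = [], total = 0
  t=1: active resources = [], total = 0
  t=2: active resources = [4], total = 4
  t=3: active resources = [4], total = 4
  t=4: active resources = [4], total = 4
  t=5: active resources = [3, 4], total = 7
  t=6: active resources = [3, 3, 4], total = 10
  t=7: active resources = [3, 3, 4], total = 10
  t=8: active resources = [3, 3], total = 6
  t=9: active resources = [3, 3], total = 6
  t=10: active resources = [3, 3], total = 6
Peak resource demand = 10

10


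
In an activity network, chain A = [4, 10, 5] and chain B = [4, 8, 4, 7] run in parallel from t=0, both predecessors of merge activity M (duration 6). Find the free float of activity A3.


ES(A3) = sum of predecessors on chain A = 14
EF(A3) = ES + duration = 14 + 5 = 19
Successor of A3 is M. ES(M) = max(sum(A), sum(B)) = max(19, 23) = 23
Free float = ES(successor) - EF(current) = 23 - 19 = 4

4


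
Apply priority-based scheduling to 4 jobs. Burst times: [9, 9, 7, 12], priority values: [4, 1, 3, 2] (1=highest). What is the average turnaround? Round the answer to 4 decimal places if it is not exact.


Sort by priority (ascending = highest first):
Order: [(1, 9), (2, 12), (3, 7), (4, 9)]
Completion times:
  Priority 1, burst=9, C=9
  Priority 2, burst=12, C=21
  Priority 3, burst=7, C=28
  Priority 4, burst=9, C=37
Average turnaround = 95/4 = 23.75

23.75


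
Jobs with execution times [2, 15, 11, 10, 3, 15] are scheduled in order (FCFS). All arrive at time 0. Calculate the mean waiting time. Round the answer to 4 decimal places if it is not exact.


FCFS order (as given): [2, 15, 11, 10, 3, 15]
Waiting times:
  Job 1: wait = 0
  Job 2: wait = 2
  Job 3: wait = 17
  Job 4: wait = 28
  Job 5: wait = 38
  Job 6: wait = 41
Sum of waiting times = 126
Average waiting time = 126/6 = 21.0

21.0


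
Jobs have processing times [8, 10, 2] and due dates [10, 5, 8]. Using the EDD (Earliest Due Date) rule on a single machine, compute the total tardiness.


Sort by due date (EDD order): [(10, 5), (2, 8), (8, 10)]
Compute completion times and tardiness:
  Job 1: p=10, d=5, C=10, tardiness=max(0,10-5)=5
  Job 2: p=2, d=8, C=12, tardiness=max(0,12-8)=4
  Job 3: p=8, d=10, C=20, tardiness=max(0,20-10)=10
Total tardiness = 19

19


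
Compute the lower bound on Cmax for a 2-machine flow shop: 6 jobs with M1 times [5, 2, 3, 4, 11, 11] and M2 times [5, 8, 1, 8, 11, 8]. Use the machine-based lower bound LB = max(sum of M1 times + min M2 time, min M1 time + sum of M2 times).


LB1 = sum(M1 times) + min(M2 times) = 36 + 1 = 37
LB2 = min(M1 times) + sum(M2 times) = 2 + 41 = 43
Lower bound = max(LB1, LB2) = max(37, 43) = 43

43


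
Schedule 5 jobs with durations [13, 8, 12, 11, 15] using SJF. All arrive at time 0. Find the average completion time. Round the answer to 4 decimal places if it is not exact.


SJF order (ascending): [8, 11, 12, 13, 15]
Completion times:
  Job 1: burst=8, C=8
  Job 2: burst=11, C=19
  Job 3: burst=12, C=31
  Job 4: burst=13, C=44
  Job 5: burst=15, C=59
Average completion = 161/5 = 32.2

32.2


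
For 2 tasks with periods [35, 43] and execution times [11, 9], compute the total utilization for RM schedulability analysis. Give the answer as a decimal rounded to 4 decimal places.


Compute individual utilizations (exact fractions):
  Task 1: C/T = 11/35 (approx. 0.3143)
  Task 2: C/T = 9/43 (approx. 0.2093)
Total utilization U = 11/35 + 9/43 = 788/1505
Rounded to 4 decimal places: U = 0.5236
RM (Liu & Layland) bound for 2 tasks = 0.828427; compare with U = 788/1505 (approx. 0.523588)
U <= bound, so schedulable by RM sufficient condition.

0.5236


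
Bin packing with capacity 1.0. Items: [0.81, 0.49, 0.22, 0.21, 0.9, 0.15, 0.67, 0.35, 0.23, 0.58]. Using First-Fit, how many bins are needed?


Place items sequentially using First-Fit:
  Item 0.81 -> new Bin 1
  Item 0.49 -> new Bin 2
  Item 0.22 -> Bin 2 (now 0.71)
  Item 0.21 -> Bin 2 (now 0.92)
  Item 0.9 -> new Bin 3
  Item 0.15 -> Bin 1 (now 0.96)
  Item 0.67 -> new Bin 4
  Item 0.35 -> new Bin 5
  Item 0.23 -> Bin 4 (now 0.9)
  Item 0.58 -> Bin 5 (now 0.93)
Total bins used = 5

5


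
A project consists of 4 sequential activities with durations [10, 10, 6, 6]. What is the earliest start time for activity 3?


Activity 3 starts after activities 1 through 2 complete.
Predecessor durations: [10, 10]
ES = 10 + 10 = 20

20


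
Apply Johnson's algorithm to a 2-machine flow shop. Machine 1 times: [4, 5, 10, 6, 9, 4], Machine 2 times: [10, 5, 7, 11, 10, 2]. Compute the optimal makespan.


Apply Johnson's rule:
  Group 1 (a <= b): [(1, 4, 10), (2, 5, 5), (4, 6, 11), (5, 9, 10)]
  Group 2 (a > b): [(3, 10, 7), (6, 4, 2)]
Optimal job order: [1, 2, 4, 5, 3, 6]
Schedule:
  Job 1: M1 done at 4, M2 done at 14
  Job 2: M1 done at 9, M2 done at 19
  Job 4: M1 done at 15, M2 done at 30
  Job 5: M1 done at 24, M2 done at 40
  Job 3: M1 done at 34, M2 done at 47
  Job 6: M1 done at 38, M2 done at 49
Makespan = 49

49


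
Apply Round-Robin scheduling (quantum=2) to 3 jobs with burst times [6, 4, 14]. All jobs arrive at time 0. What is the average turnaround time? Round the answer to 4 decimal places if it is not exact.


Time quantum = 2
Execution trace:
  J1 runs 2 units, time = 2
  J2 runs 2 units, time = 4
  J3 runs 2 units, time = 6
  J1 runs 2 units, time = 8
  J2 runs 2 units, time = 10
  J3 runs 2 units, time = 12
  J1 runs 2 units, time = 14
  J3 runs 2 units, time = 16
  J3 runs 2 units, time = 18
  J3 runs 2 units, time = 20
  J3 runs 2 units, time = 22
  J3 runs 2 units, time = 24
Finish times: [14, 10, 24]
Average turnaround = 48/3 = 16.0

16.0


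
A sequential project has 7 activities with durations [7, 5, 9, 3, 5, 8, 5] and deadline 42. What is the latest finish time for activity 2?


LF(activity 2) = deadline - sum of successor durations
Successors: activities 3 through 7 with durations [9, 3, 5, 8, 5]
Sum of successor durations = 30
LF = 42 - 30 = 12

12


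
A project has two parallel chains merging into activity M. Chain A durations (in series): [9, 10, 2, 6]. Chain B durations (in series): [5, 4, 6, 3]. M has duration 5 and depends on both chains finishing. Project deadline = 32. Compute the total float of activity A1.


Forward pass: ES(A1) = sum of predecessors on chain A = 0
EF = ES + duration = 0 + 9 = 9
Backward pass: LF(M) = deadline = 32; LS(M) = 32 - 5 = 27
LF(A1) = LS(M) - sum(successors on chain A) = 27 - 18 = 9
LS = LF - duration = 9 - 9 = 0
Total float = LS - ES = 0 - 0 = 0

0


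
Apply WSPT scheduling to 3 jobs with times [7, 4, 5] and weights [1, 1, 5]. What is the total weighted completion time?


Compute p/w ratios and sort ascending (WSPT): [(5, 5), (4, 1), (7, 1)]
Compute weighted completion times:
  Job (p=5,w=5): C=5, w*C=5*5=25
  Job (p=4,w=1): C=9, w*C=1*9=9
  Job (p=7,w=1): C=16, w*C=1*16=16
Total weighted completion time = 50

50


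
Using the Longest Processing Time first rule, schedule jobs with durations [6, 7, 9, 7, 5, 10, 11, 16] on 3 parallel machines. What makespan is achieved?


Sort jobs in decreasing order (LPT): [16, 11, 10, 9, 7, 7, 6, 5]
Assign each job to the least loaded machine:
  Machine 1: jobs [16, 7], load = 23
  Machine 2: jobs [11, 7, 6], load = 24
  Machine 3: jobs [10, 9, 5], load = 24
Makespan = max load = 24

24


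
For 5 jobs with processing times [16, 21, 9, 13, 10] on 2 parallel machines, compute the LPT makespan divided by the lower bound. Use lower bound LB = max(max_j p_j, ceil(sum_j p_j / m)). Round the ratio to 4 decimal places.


LPT order: [21, 16, 13, 10, 9]
Machine loads after assignment: [31, 38]
LPT makespan = 38
Lower bound = max(max_job, ceil(total/2)) = max(21, 35) = 35
Ratio = 38 / 35 = 1.0857

1.0857


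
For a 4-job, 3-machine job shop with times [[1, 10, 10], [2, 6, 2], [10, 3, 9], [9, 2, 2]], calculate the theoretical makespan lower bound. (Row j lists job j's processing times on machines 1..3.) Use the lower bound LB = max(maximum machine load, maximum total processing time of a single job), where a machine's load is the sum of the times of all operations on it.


Machine loads:
  Machine 1: 1 + 2 + 10 + 9 = 22
  Machine 2: 10 + 6 + 3 + 2 = 21
  Machine 3: 10 + 2 + 9 + 2 = 23
Max machine load = 23
Job totals:
  Job 1: 21
  Job 2: 10
  Job 3: 22
  Job 4: 13
Max job total = 22
Lower bound = max(23, 22) = 23

23


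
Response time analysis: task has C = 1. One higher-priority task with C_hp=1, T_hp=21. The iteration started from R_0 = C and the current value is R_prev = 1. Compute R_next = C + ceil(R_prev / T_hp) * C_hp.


R_next = C + ceil(R_prev / T_hp) * C_hp
ceil(1 / 21) = ceil(0.0476) = 1
Interference = 1 * 1 = 1
R_next = 1 + 1 = 2

2


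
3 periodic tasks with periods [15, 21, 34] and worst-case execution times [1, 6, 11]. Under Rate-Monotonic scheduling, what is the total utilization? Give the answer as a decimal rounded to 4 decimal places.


Compute individual utilizations (exact fractions):
  Task 1: C/T = 1/15 (approx. 0.0667)
  Task 2: C/T = 6/21 = 2/7 (approx. 0.2857)
  Task 3: C/T = 11/34 (approx. 0.3235)
Total utilization U = 1/15 + 2/7 + 11/34 = 2413/3570
Rounded to 4 decimal places: U = 0.6759
RM (Liu & Layland) bound for 3 tasks = 0.779763; compare with U = 2413/3570 (approx. 0.675910)
U <= bound, so schedulable by RM sufficient condition.

0.6759


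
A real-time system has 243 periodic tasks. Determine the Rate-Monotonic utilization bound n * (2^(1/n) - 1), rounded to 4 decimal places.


Compute 2^(1/243) = 1.0028565297
Subtract 1: 1.0028565297 - 1 = 0.0028565297
Multiply by n: 243 * 0.0028565297 = 0.6941367171
Round to 4 dp: 0.6941

0.6941


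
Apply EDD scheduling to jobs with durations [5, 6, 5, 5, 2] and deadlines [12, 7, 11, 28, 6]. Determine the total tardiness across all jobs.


Sort by due date (EDD order): [(2, 6), (6, 7), (5, 11), (5, 12), (5, 28)]
Compute completion times and tardiness:
  Job 1: p=2, d=6, C=2, tardiness=max(0,2-6)=0
  Job 2: p=6, d=7, C=8, tardiness=max(0,8-7)=1
  Job 3: p=5, d=11, C=13, tardiness=max(0,13-11)=2
  Job 4: p=5, d=12, C=18, tardiness=max(0,18-12)=6
  Job 5: p=5, d=28, C=23, tardiness=max(0,23-28)=0
Total tardiness = 9

9


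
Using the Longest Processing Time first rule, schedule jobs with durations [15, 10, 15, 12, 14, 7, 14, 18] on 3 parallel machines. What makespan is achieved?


Sort jobs in decreasing order (LPT): [18, 15, 15, 14, 14, 12, 10, 7]
Assign each job to the least loaded machine:
  Machine 1: jobs [18, 12], load = 30
  Machine 2: jobs [15, 14, 10], load = 39
  Machine 3: jobs [15, 14, 7], load = 36
Makespan = max load = 39

39


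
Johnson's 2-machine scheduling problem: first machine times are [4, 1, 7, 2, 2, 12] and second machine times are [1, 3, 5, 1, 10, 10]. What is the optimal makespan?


Apply Johnson's rule:
  Group 1 (a <= b): [(2, 1, 3), (5, 2, 10)]
  Group 2 (a > b): [(6, 12, 10), (3, 7, 5), (1, 4, 1), (4, 2, 1)]
Optimal job order: [2, 5, 6, 3, 1, 4]
Schedule:
  Job 2: M1 done at 1, M2 done at 4
  Job 5: M1 done at 3, M2 done at 14
  Job 6: M1 done at 15, M2 done at 25
  Job 3: M1 done at 22, M2 done at 30
  Job 1: M1 done at 26, M2 done at 31
  Job 4: M1 done at 28, M2 done at 32
Makespan = 32

32


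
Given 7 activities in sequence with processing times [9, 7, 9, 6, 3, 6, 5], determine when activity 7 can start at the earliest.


Activity 7 starts after activities 1 through 6 complete.
Predecessor durations: [9, 7, 9, 6, 3, 6]
ES = 9 + 7 + 9 + 6 + 3 + 6 = 40

40


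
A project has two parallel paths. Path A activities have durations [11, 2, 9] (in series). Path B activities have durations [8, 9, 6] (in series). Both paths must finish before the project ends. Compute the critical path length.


Path A total = 11 + 2 + 9 = 22
Path B total = 8 + 9 + 6 = 23
Critical path = longest path = max(22, 23) = 23

23


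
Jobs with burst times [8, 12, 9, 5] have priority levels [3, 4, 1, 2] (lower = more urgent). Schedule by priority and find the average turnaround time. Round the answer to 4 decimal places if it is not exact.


Sort by priority (ascending = highest first):
Order: [(1, 9), (2, 5), (3, 8), (4, 12)]
Completion times:
  Priority 1, burst=9, C=9
  Priority 2, burst=5, C=14
  Priority 3, burst=8, C=22
  Priority 4, burst=12, C=34
Average turnaround = 79/4 = 19.75

19.75


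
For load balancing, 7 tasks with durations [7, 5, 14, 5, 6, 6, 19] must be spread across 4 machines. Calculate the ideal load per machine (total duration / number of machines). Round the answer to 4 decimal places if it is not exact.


Total processing time = 7 + 5 + 14 + 5 + 6 + 6 + 19 = 62
Number of machines = 4
Ideal balanced load = 62 / 4 = 15.5

15.5


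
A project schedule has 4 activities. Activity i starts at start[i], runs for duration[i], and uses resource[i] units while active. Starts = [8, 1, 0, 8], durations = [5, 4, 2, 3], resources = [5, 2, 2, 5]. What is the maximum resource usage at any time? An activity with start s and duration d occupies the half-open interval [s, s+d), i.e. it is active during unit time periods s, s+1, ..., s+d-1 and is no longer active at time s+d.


Each activity i is active on [start_i, start_i + duration_i).
Compute total resource usage per time slot:
  t=0: active resources = [2], total = 2
  t=1: active resources = [2, 2], total = 4
  t=2: active resources = [2], total = 2
  t=3: active resources = [2], total = 2
  t=4: active resources = [2], total = 2
  t=5: active resources = [], total = 0
  t=6: active resources = [], total = 0
  t=7: active resources = [], total = 0
  t=8: active resources = [5, 5], total = 10
  t=9: active resources = [5, 5], total = 10
  t=10: active resources = [5, 5], total = 10
  t=11: active resources = [5], total = 5
  t=12: active resources = [5], total = 5
Peak resource demand = 10

10


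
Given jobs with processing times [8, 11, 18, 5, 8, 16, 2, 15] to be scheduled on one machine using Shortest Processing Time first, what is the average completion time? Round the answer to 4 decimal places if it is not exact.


Sort jobs by processing time (SPT order): [2, 5, 8, 8, 11, 15, 16, 18]
Compute completion times sequentially:
  Job 1: processing = 2, completes at 2
  Job 2: processing = 5, completes at 7
  Job 3: processing = 8, completes at 15
  Job 4: processing = 8, completes at 23
  Job 5: processing = 11, completes at 34
  Job 6: processing = 15, completes at 49
  Job 7: processing = 16, completes at 65
  Job 8: processing = 18, completes at 83
Sum of completion times = 278
Average completion time = 278/8 = 34.75

34.75


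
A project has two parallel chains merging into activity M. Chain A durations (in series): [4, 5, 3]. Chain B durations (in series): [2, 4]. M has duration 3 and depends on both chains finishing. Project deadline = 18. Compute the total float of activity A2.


Forward pass: ES(A2) = sum of predecessors on chain A = 4
EF = ES + duration = 4 + 5 = 9
Backward pass: LF(M) = deadline = 18; LS(M) = 18 - 3 = 15
LF(A2) = LS(M) - sum(successors on chain A) = 15 - 3 = 12
LS = LF - duration = 12 - 5 = 7
Total float = LS - ES = 7 - 4 = 3

3


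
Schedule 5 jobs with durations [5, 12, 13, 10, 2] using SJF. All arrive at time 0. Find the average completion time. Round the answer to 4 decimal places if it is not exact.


SJF order (ascending): [2, 5, 10, 12, 13]
Completion times:
  Job 1: burst=2, C=2
  Job 2: burst=5, C=7
  Job 3: burst=10, C=17
  Job 4: burst=12, C=29
  Job 5: burst=13, C=42
Average completion = 97/5 = 19.4

19.4


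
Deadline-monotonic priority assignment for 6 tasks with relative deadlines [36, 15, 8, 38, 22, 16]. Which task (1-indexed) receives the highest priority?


Sort tasks by relative deadline (ascending):
  Task 3: deadline = 8
  Task 2: deadline = 15
  Task 6: deadline = 16
  Task 5: deadline = 22
  Task 1: deadline = 36
  Task 4: deadline = 38
Priority order (highest first): [3, 2, 6, 5, 1, 4]
Highest priority task = 3

3


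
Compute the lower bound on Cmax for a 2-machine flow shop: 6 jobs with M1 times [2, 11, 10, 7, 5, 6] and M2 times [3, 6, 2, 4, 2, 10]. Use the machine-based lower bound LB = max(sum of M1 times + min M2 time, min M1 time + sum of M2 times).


LB1 = sum(M1 times) + min(M2 times) = 41 + 2 = 43
LB2 = min(M1 times) + sum(M2 times) = 2 + 27 = 29
Lower bound = max(LB1, LB2) = max(43, 29) = 43

43


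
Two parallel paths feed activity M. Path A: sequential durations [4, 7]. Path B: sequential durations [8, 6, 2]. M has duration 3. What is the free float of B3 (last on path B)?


ES(B3) = sum of predecessors on chain B = 14
EF(B3) = ES + duration = 14 + 2 = 16
Successor of B3 is M. ES(M) = max(sum(A), sum(B)) = max(11, 16) = 16
Free float = ES(successor) - EF(current) = 16 - 16 = 0

0


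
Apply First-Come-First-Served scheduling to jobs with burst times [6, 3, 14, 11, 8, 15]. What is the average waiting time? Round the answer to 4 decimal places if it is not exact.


FCFS order (as given): [6, 3, 14, 11, 8, 15]
Waiting times:
  Job 1: wait = 0
  Job 2: wait = 6
  Job 3: wait = 9
  Job 4: wait = 23
  Job 5: wait = 34
  Job 6: wait = 42
Sum of waiting times = 114
Average waiting time = 114/6 = 19.0

19.0


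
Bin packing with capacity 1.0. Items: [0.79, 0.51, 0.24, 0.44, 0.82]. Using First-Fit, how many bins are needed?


Place items sequentially using First-Fit:
  Item 0.79 -> new Bin 1
  Item 0.51 -> new Bin 2
  Item 0.24 -> Bin 2 (now 0.75)
  Item 0.44 -> new Bin 3
  Item 0.82 -> new Bin 4
Total bins used = 4

4


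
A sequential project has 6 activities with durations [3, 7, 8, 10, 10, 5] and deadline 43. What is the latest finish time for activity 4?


LF(activity 4) = deadline - sum of successor durations
Successors: activities 5 through 6 with durations [10, 5]
Sum of successor durations = 15
LF = 43 - 15 = 28

28


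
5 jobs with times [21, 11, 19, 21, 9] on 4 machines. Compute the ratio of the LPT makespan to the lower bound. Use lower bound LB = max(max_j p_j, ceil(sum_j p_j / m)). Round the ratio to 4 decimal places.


LPT order: [21, 21, 19, 11, 9]
Machine loads after assignment: [21, 21, 19, 20]
LPT makespan = 21
Lower bound = max(max_job, ceil(total/4)) = max(21, 21) = 21
Ratio = 21 / 21 = 1.0

1.0


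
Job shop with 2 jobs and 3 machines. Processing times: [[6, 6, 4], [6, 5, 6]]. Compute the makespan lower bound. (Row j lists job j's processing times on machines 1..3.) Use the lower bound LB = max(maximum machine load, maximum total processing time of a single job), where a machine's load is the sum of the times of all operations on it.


Machine loads:
  Machine 1: 6 + 6 = 12
  Machine 2: 6 + 5 = 11
  Machine 3: 4 + 6 = 10
Max machine load = 12
Job totals:
  Job 1: 16
  Job 2: 17
Max job total = 17
Lower bound = max(12, 17) = 17

17


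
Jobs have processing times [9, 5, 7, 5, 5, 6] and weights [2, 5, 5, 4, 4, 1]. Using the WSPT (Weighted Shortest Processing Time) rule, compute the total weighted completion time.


Compute p/w ratios and sort ascending (WSPT): [(5, 5), (5, 4), (5, 4), (7, 5), (9, 2), (6, 1)]
Compute weighted completion times:
  Job (p=5,w=5): C=5, w*C=5*5=25
  Job (p=5,w=4): C=10, w*C=4*10=40
  Job (p=5,w=4): C=15, w*C=4*15=60
  Job (p=7,w=5): C=22, w*C=5*22=110
  Job (p=9,w=2): C=31, w*C=2*31=62
  Job (p=6,w=1): C=37, w*C=1*37=37
Total weighted completion time = 334

334


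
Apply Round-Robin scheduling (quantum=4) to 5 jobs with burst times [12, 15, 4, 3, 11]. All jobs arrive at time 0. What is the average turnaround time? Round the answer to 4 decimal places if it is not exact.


Time quantum = 4
Execution trace:
  J1 runs 4 units, time = 4
  J2 runs 4 units, time = 8
  J3 runs 4 units, time = 12
  J4 runs 3 units, time = 15
  J5 runs 4 units, time = 19
  J1 runs 4 units, time = 23
  J2 runs 4 units, time = 27
  J5 runs 4 units, time = 31
  J1 runs 4 units, time = 35
  J2 runs 4 units, time = 39
  J5 runs 3 units, time = 42
  J2 runs 3 units, time = 45
Finish times: [35, 45, 12, 15, 42]
Average turnaround = 149/5 = 29.8

29.8


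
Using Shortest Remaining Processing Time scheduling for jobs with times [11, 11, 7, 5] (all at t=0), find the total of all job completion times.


Since all jobs arrive at t=0, SRPT equals SPT ordering.
SPT order: [5, 7, 11, 11]
Completion times:
  Job 1: p=5, C=5
  Job 2: p=7, C=12
  Job 3: p=11, C=23
  Job 4: p=11, C=34
Total completion time = 5 + 12 + 23 + 34 = 74

74


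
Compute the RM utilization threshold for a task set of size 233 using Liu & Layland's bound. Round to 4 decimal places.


Compute 2^(1/233) = 1.0029793100
Subtract 1: 1.0029793100 - 1 = 0.0029793100
Multiply by n: 233 * 0.0029793100 = 0.6941792300
Round to 4 dp: 0.6942

0.6942


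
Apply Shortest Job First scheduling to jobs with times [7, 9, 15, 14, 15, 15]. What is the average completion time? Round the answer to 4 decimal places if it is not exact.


SJF order (ascending): [7, 9, 14, 15, 15, 15]
Completion times:
  Job 1: burst=7, C=7
  Job 2: burst=9, C=16
  Job 3: burst=14, C=30
  Job 4: burst=15, C=45
  Job 5: burst=15, C=60
  Job 6: burst=15, C=75
Average completion = 233/6 = 38.8333

38.8333


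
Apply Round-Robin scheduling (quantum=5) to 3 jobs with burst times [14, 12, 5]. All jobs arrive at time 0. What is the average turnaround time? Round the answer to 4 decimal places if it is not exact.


Time quantum = 5
Execution trace:
  J1 runs 5 units, time = 5
  J2 runs 5 units, time = 10
  J3 runs 5 units, time = 15
  J1 runs 5 units, time = 20
  J2 runs 5 units, time = 25
  J1 runs 4 units, time = 29
  J2 runs 2 units, time = 31
Finish times: [29, 31, 15]
Average turnaround = 75/3 = 25.0

25.0


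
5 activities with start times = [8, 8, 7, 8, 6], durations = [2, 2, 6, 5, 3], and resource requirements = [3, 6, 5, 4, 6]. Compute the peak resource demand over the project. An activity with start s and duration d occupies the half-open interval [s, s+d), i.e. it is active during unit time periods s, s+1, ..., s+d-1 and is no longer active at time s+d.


Each activity i is active on [start_i, start_i + duration_i).
Compute total resource usage per time slot:
  t=0: active resources = [], total = 0
  t=1: active resources = [], total = 0
  t=2: active resources = [], total = 0
  t=3: active resources = [], total = 0
  t=4: active resources = [], total = 0
  t=5: active resources = [], total = 0
  t=6: active resources = [6], total = 6
  t=7: active resources = [5, 6], total = 11
  t=8: active resources = [3, 6, 5, 4, 6], total = 24
  t=9: active resources = [3, 6, 5, 4], total = 18
  t=10: active resources = [5, 4], total = 9
  t=11: active resources = [5, 4], total = 9
  t=12: active resources = [5, 4], total = 9
Peak resource demand = 24

24


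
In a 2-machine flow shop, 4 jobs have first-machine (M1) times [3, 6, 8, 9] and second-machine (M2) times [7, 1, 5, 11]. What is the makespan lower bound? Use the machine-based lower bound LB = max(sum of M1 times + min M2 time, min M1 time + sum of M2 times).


LB1 = sum(M1 times) + min(M2 times) = 26 + 1 = 27
LB2 = min(M1 times) + sum(M2 times) = 3 + 24 = 27
Lower bound = max(LB1, LB2) = max(27, 27) = 27

27


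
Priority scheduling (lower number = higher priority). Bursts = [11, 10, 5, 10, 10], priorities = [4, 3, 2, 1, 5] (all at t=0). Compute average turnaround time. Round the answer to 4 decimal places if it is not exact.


Sort by priority (ascending = highest first):
Order: [(1, 10), (2, 5), (3, 10), (4, 11), (5, 10)]
Completion times:
  Priority 1, burst=10, C=10
  Priority 2, burst=5, C=15
  Priority 3, burst=10, C=25
  Priority 4, burst=11, C=36
  Priority 5, burst=10, C=46
Average turnaround = 132/5 = 26.4

26.4


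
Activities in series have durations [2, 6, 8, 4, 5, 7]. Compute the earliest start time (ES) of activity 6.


Activity 6 starts after activities 1 through 5 complete.
Predecessor durations: [2, 6, 8, 4, 5]
ES = 2 + 6 + 8 + 4 + 5 = 25

25


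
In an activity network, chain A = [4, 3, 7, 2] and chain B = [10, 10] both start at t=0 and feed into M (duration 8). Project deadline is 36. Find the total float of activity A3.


Forward pass: ES(A3) = sum of predecessors on chain A = 7
EF = ES + duration = 7 + 7 = 14
Backward pass: LF(M) = deadline = 36; LS(M) = 36 - 8 = 28
LF(A3) = LS(M) - sum(successors on chain A) = 28 - 2 = 26
LS = LF - duration = 26 - 7 = 19
Total float = LS - ES = 19 - 7 = 12

12


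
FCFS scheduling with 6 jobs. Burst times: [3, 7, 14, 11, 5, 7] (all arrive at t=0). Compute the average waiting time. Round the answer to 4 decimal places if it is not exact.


FCFS order (as given): [3, 7, 14, 11, 5, 7]
Waiting times:
  Job 1: wait = 0
  Job 2: wait = 3
  Job 3: wait = 10
  Job 4: wait = 24
  Job 5: wait = 35
  Job 6: wait = 40
Sum of waiting times = 112
Average waiting time = 112/6 = 18.6667

18.6667


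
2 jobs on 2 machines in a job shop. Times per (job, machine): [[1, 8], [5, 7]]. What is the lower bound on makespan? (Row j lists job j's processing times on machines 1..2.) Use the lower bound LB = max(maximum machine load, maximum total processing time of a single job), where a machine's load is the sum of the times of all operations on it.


Machine loads:
  Machine 1: 1 + 5 = 6
  Machine 2: 8 + 7 = 15
Max machine load = 15
Job totals:
  Job 1: 9
  Job 2: 12
Max job total = 12
Lower bound = max(15, 12) = 15

15


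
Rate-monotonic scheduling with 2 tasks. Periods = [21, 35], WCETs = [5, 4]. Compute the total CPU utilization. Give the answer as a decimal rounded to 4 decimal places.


Compute individual utilizations (exact fractions):
  Task 1: C/T = 5/21 (approx. 0.2381)
  Task 2: C/T = 4/35 (approx. 0.1143)
Total utilization U = 5/21 + 4/35 = 37/105
Rounded to 4 decimal places: U = 0.3524
RM (Liu & Layland) bound for 2 tasks = 0.828427; compare with U = 37/105 (approx. 0.352381)
U <= bound, so schedulable by RM sufficient condition.

0.3524


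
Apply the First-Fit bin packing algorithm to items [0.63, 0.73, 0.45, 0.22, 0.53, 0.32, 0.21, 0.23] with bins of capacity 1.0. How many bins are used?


Place items sequentially using First-Fit:
  Item 0.63 -> new Bin 1
  Item 0.73 -> new Bin 2
  Item 0.45 -> new Bin 3
  Item 0.22 -> Bin 1 (now 0.85)
  Item 0.53 -> Bin 3 (now 0.98)
  Item 0.32 -> new Bin 4
  Item 0.21 -> Bin 2 (now 0.94)
  Item 0.23 -> Bin 4 (now 0.55)
Total bins used = 4

4


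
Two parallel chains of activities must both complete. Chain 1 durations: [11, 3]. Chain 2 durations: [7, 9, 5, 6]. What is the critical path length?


Path A total = 11 + 3 = 14
Path B total = 7 + 9 + 5 + 6 = 27
Critical path = longest path = max(14, 27) = 27

27


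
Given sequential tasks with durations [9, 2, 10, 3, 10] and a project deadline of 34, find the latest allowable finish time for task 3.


LF(activity 3) = deadline - sum of successor durations
Successors: activities 4 through 5 with durations [3, 10]
Sum of successor durations = 13
LF = 34 - 13 = 21

21
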